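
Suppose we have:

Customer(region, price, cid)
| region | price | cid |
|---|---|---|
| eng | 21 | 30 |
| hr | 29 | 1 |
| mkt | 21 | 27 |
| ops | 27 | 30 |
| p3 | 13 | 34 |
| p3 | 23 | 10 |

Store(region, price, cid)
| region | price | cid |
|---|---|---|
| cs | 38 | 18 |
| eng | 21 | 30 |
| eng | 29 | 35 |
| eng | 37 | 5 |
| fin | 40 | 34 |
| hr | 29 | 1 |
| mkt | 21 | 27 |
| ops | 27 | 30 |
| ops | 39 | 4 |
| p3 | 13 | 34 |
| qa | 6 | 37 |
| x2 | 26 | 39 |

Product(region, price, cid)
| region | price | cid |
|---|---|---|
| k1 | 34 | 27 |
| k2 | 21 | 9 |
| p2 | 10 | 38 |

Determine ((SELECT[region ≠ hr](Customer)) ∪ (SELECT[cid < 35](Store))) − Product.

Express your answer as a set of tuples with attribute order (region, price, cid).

{(cs, 38, 18), (eng, 21, 30), (eng, 37, 5), (fin, 40, 34), (hr, 29, 1), (mkt, 21, 27), (ops, 27, 30), (ops, 39, 4), (p3, 13, 34), (p3, 23, 10)}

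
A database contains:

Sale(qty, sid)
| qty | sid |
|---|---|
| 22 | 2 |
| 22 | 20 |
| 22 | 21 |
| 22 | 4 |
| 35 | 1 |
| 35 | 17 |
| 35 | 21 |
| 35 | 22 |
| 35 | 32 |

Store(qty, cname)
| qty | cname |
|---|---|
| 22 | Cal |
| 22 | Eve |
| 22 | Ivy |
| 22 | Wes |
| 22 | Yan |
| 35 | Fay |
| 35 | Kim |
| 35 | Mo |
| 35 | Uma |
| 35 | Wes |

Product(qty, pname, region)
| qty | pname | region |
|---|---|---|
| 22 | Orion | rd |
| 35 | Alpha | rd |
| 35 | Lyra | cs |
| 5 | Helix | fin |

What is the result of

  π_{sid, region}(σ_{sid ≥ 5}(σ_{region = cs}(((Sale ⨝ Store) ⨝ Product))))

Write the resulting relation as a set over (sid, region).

{(17, cs), (21, cs), (22, cs), (32, cs)}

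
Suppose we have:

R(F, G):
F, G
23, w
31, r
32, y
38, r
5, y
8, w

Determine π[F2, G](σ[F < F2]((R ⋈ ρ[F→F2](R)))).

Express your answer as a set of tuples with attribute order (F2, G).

{(23, w), (32, y), (38, r)}

ρ[F→F2]: schema becomes (F2, G); tuples unchanged.
R ⋈ ρ[F→F2](R) (natural join on G): {(23, w, 23), (23, w, 8), (31, r, 31), (31, r, 38), (32, y, 32), (32, y, 5), (38, r, 31), (38, r, 38), (5, y, 32), (5, y, 5), (8, w, 23), (8, w, 8)}
Selection F < F2: {(31, r, 38), (5, y, 32), (8, w, 23)}
π_{F2, G} gives {(23, w), (32, y), (38, r)}.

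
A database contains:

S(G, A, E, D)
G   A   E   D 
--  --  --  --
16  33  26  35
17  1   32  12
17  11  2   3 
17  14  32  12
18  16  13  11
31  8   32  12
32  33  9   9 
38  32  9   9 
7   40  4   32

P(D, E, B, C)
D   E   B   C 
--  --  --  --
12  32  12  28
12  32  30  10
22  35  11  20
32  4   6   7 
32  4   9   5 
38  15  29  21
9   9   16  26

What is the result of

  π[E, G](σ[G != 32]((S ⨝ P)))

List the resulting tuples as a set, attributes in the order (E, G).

Joining S and P on E, D yields {(17, 1, 32, 12, 12, 28), (17, 1, 32, 12, 30, 10), (17, 14, 32, 12, 12, 28), (17, 14, 32, 12, 30, 10), (31, 8, 32, 12, 12, 28), (31, 8, 32, 12, 30, 10), (32, 33, 9, 9, 16, 26), (38, 32, 9, 9, 16, 26), (7, 40, 4, 32, 6, 7), (7, 40, 4, 32, 9, 5)}.
Filtering on G != 32 leaves {(17, 1, 32, 12, 12, 28), (17, 1, 32, 12, 30, 10), (17, 14, 32, 12, 12, 28), (17, 14, 32, 12, 30, 10), (31, 8, 32, 12, 12, 28), (31, 8, 32, 12, 30, 10), (38, 32, 9, 9, 16, 26), (7, 40, 4, 32, 6, 7), (7, 40, 4, 32, 9, 5)}.
π[E, G]: project onto (E, G) (5 duplicate(s) eliminated) → {(32, 17), (32, 31), (4, 7), (9, 38)}

{(32, 17), (32, 31), (4, 7), (9, 38)}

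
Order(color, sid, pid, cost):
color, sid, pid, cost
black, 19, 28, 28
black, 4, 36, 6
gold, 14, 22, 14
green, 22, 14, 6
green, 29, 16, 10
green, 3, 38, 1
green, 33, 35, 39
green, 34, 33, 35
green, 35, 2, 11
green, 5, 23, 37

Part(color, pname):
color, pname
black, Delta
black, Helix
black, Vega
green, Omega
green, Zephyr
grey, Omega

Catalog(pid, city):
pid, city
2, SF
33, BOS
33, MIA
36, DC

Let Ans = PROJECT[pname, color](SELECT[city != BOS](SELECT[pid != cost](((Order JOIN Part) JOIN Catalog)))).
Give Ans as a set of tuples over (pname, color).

{(Delta, black), (Helix, black), (Omega, green), (Vega, black), (Zephyr, green)}

Joining Order and Part on color yields {(black, 19, 28, 28, Delta), (black, 19, 28, 28, Helix), (black, 19, 28, 28, Vega), (black, 4, 36, 6, Delta), (black, 4, 36, 6, Helix), (black, 4, 36, 6, Vega), (green, 22, 14, 6, Omega), (green, 22, 14, 6, Zephyr), (green, 29, 16, 10, Omega), (green, 29, 16, 10, Zephyr), (green, 3, 38, 1, Omega), (green, 3, 38, 1, Zephyr), (green, 33, 35, 39, Omega), (green, 33, 35, 39, Zephyr), (green, 34, 33, 35, Omega), (green, 34, 33, 35, Zephyr), (green, 35, 2, 11, Omega), (green, 35, 2, 11, Zephyr), (green, 5, 23, 37, Omega), (green, 5, 23, 37, Zephyr)}.
Joining (Order JOIN Part) and Catalog on pid yields {(black, 4, 36, 6, Delta, DC), (black, 4, 36, 6, Helix, DC), (black, 4, 36, 6, Vega, DC), (green, 34, 33, 35, Omega, BOS), (green, 34, 33, 35, Omega, MIA), (green, 34, 33, 35, Zephyr, BOS), (green, 34, 33, 35, Zephyr, MIA), (green, 35, 2, 11, Omega, SF), (green, 35, 2, 11, Zephyr, SF)}.
σ[pid != cost]: keep tuples satisfying pid != cost → {(black, 4, 36, 6, Delta, DC), (black, 4, 36, 6, Helix, DC), (black, 4, 36, 6, Vega, DC), (green, 34, 33, 35, Omega, BOS), (green, 34, 33, 35, Omega, MIA), (green, 34, 33, 35, Zephyr, BOS), (green, 34, 33, 35, Zephyr, MIA), (green, 35, 2, 11, Omega, SF), (green, 35, 2, 11, Zephyr, SF)}
σ[city != BOS]: keep tuples satisfying city != BOS → {(black, 4, 36, 6, Delta, DC), (black, 4, 36, 6, Helix, DC), (black, 4, 36, 6, Vega, DC), (green, 34, 33, 35, Omega, MIA), (green, 34, 33, 35, Zephyr, MIA), (green, 35, 2, 11, Omega, SF), (green, 35, 2, 11, Zephyr, SF)}
π[pname, color]: project onto (pname, color) (2 duplicate(s) eliminated) → {(Delta, black), (Helix, black), (Omega, green), (Vega, black), (Zephyr, green)}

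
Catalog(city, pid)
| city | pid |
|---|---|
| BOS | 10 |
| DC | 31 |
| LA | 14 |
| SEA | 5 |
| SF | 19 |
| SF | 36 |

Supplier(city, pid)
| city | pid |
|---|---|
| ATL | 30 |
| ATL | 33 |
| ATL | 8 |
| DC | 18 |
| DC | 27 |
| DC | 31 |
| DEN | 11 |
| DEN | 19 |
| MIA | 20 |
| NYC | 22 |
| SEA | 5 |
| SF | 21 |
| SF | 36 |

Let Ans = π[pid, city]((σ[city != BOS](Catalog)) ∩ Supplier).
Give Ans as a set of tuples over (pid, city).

Selection city != BOS: {(DC, 31), (LA, 14), (SEA, 5), (SF, 19), (SF, 36)}
Set intersection of the two operands is {(DC, 31), (SEA, 5), (SF, 36)}.
Keep only column(s) pid, city: {(31, DC), (36, SF), (5, SEA)}

{(31, DC), (36, SF), (5, SEA)}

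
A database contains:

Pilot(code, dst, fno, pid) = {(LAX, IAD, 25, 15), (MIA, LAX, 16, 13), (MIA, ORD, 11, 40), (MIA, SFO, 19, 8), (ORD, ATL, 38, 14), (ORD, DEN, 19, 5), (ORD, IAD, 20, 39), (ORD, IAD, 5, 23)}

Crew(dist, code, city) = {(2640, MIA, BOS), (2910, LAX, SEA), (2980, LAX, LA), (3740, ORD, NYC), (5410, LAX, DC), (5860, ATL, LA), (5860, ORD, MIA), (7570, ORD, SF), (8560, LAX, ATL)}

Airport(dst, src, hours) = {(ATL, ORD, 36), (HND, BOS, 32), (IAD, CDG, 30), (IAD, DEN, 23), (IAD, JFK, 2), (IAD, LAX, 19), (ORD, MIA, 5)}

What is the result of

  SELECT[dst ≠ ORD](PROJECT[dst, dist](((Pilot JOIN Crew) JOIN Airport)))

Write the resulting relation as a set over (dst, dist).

{(ATL, 3740), (ATL, 5860), (ATL, 7570), (IAD, 2910), (IAD, 2980), (IAD, 3740), (IAD, 5410), (IAD, 5860), (IAD, 7570), (IAD, 8560)}

Natural join on code: {(LAX, IAD, 25, 15, 2910, SEA), (LAX, IAD, 25, 15, 2980, LA), (LAX, IAD, 25, 15, 5410, DC), (LAX, IAD, 25, 15, 8560, ATL), (MIA, LAX, 16, 13, 2640, BOS), (MIA, ORD, 11, 40, 2640, BOS), (MIA, SFO, 19, 8, 2640, BOS), (ORD, ATL, 38, 14, 3740, NYC), (ORD, ATL, 38, 14, 5860, MIA), (ORD, ATL, 38, 14, 7570, SF), (ORD, DEN, 19, 5, 3740, NYC), (ORD, DEN, 19, 5, 5860, MIA), (ORD, DEN, 19, 5, 7570, SF), (ORD, IAD, 20, 39, 3740, NYC), (ORD, IAD, 20, 39, 5860, MIA), (ORD, IAD, 20, 39, 7570, SF), (ORD, IAD, 5, 23, 3740, NYC), (ORD, IAD, 5, 23, 5860, MIA), (ORD, IAD, 5, 23, 7570, SF)}
Natural join on dst: {(LAX, IAD, 25, 15, 2910, SEA, CDG, 30), (LAX, IAD, 25, 15, 2910, SEA, DEN, 23), (LAX, IAD, 25, 15, 2910, SEA, JFK, 2), (LAX, IAD, 25, 15, 2910, SEA, LAX, 19), (LAX, IAD, 25, 15, 2980, LA, CDG, 30), (LAX, IAD, 25, 15, 2980, LA, DEN, 23), (LAX, IAD, 25, 15, 2980, LA, JFK, 2), (LAX, IAD, 25, 15, 2980, LA, LAX, 19), (LAX, IAD, 25, 15, 5410, DC, CDG, 30), (LAX, IAD, 25, 15, 5410, DC, DEN, 23), (LAX, IAD, 25, 15, 5410, DC, JFK, 2), (LAX, IAD, 25, 15, 5410, DC, LAX, 19), (LAX, IAD, 25, 15, 8560, ATL, CDG, 30), (LAX, IAD, 25, 15, 8560, ATL, DEN, 23), (LAX, IAD, 25, 15, 8560, ATL, JFK, 2), (LAX, IAD, 25, 15, 8560, ATL, LAX, 19), (MIA, ORD, 11, 40, 2640, BOS, MIA, 5), (ORD, ATL, 38, 14, 3740, NYC, ORD, 36), (ORD, ATL, 38, 14, 5860, MIA, ORD, 36), (ORD, ATL, 38, 14, 7570, SF, ORD, 36), (ORD, IAD, 20, 39, 3740, NYC, CDG, 30), (ORD, IAD, 20, 39, 3740, NYC, DEN, 23), (ORD, IAD, 20, 39, 3740, NYC, JFK, 2), (ORD, IAD, 20, 39, 3740, NYC, LAX, 19), (ORD, IAD, 20, 39, 5860, MIA, CDG, 30), (ORD, IAD, 20, 39, 5860, MIA, DEN, 23), (ORD, IAD, 20, 39, 5860, MIA, JFK, 2), (ORD, IAD, 20, 39, 5860, MIA, LAX, 19), (ORD, IAD, 20, 39, 7570, SF, CDG, 30), (ORD, IAD, 20, 39, 7570, SF, DEN, 23), (ORD, IAD, 20, 39, 7570, SF, JFK, 2), (ORD, IAD, 20, 39, 7570, SF, LAX, 19), (ORD, IAD, 5, 23, 3740, NYC, CDG, 30), (ORD, IAD, 5, 23, 3740, NYC, DEN, 23), (ORD, IAD, 5, 23, 3740, NYC, JFK, 2), (ORD, IAD, 5, 23, 3740, NYC, LAX, 19), (ORD, IAD, 5, 23, 5860, MIA, CDG, 30), (ORD, IAD, 5, 23, 5860, MIA, DEN, 23), (ORD, IAD, 5, 23, 5860, MIA, JFK, 2), (ORD, IAD, 5, 23, 5860, MIA, LAX, 19), (ORD, IAD, 5, 23, 7570, SF, CDG, 30), (ORD, IAD, 5, 23, 7570, SF, DEN, 23), (ORD, IAD, 5, 23, 7570, SF, JFK, 2), (ORD, IAD, 5, 23, 7570, SF, LAX, 19)}
π_{dst, dist} gives {(ATL, 3740), (ATL, 5860), (ATL, 7570), (IAD, 2910), (IAD, 2980), (IAD, 3740), (IAD, 5410), (IAD, 5860), (IAD, 7570), (IAD, 8560), (ORD, 2640)} (33 duplicate(s) eliminated).
Filtering on dst ≠ ORD leaves {(ATL, 3740), (ATL, 5860), (ATL, 7570), (IAD, 2910), (IAD, 2980), (IAD, 3740), (IAD, 5410), (IAD, 5860), (IAD, 7570), (IAD, 8560)}.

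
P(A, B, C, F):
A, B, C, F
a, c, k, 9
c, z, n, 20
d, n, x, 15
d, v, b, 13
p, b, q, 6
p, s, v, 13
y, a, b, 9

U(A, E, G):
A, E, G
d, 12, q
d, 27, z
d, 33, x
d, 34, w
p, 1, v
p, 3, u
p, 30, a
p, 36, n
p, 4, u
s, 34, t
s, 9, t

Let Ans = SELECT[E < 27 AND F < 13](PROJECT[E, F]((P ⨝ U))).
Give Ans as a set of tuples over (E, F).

{(1, 6), (3, 6), (4, 6)}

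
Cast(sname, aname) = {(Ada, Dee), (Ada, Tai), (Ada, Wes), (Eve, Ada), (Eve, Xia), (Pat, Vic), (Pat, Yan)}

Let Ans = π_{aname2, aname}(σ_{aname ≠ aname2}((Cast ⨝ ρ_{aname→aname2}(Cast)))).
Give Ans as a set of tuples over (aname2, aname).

{(Ada, Xia), (Dee, Tai), (Dee, Wes), (Tai, Dee), (Tai, Wes), (Vic, Yan), (Wes, Dee), (Wes, Tai), (Xia, Ada), (Yan, Vic)}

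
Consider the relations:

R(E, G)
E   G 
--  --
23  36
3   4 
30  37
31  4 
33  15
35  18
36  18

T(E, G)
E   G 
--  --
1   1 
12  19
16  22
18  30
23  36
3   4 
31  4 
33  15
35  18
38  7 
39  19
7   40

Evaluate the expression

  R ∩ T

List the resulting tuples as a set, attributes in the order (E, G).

{(23, 36), (3, 4), (31, 4), (33, 15), (35, 18)}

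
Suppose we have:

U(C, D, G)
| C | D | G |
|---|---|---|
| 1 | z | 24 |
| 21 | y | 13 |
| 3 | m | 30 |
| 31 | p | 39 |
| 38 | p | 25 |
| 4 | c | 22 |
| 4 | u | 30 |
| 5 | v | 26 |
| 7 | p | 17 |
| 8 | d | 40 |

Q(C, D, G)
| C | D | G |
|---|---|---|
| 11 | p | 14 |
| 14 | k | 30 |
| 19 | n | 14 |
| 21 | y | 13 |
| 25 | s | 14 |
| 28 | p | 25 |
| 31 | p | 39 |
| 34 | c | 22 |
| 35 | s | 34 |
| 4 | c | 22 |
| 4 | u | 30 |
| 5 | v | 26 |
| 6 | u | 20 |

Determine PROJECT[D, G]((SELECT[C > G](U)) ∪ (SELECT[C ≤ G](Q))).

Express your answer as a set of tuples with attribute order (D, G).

σ[C > G]: keep tuples satisfying C > G → {(21, y, 13), (38, p, 25)}
σ[C ≤ G]: keep tuples satisfying C ≤ G → {(11, p, 14), (14, k, 30), (31, p, 39), (4, c, 22), (4, u, 30), (5, v, 26), (6, u, 20)}
Taking the union: {(11, p, 14), (14, k, 30), (21, y, 13), (31, p, 39), (38, p, 25), (4, c, 22), (4, u, 30), (5, v, 26), (6, u, 20)}
π[D, G]: project onto (D, G) → {(c, 22), (k, 30), (p, 14), (p, 25), (p, 39), (u, 20), (u, 30), (v, 26), (y, 13)}

{(c, 22), (k, 30), (p, 14), (p, 25), (p, 39), (u, 20), (u, 30), (v, 26), (y, 13)}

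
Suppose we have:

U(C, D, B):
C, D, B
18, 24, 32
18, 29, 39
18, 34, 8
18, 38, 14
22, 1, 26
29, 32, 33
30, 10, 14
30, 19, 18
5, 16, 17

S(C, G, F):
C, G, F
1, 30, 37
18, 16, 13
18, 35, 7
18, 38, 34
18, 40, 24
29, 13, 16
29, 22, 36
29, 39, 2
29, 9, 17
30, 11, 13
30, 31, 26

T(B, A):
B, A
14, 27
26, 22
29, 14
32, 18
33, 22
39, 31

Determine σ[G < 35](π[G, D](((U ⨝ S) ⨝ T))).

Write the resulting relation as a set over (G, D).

{(11, 10), (13, 32), (16, 24), (16, 29), (16, 38), (22, 32), (31, 10), (9, 32)}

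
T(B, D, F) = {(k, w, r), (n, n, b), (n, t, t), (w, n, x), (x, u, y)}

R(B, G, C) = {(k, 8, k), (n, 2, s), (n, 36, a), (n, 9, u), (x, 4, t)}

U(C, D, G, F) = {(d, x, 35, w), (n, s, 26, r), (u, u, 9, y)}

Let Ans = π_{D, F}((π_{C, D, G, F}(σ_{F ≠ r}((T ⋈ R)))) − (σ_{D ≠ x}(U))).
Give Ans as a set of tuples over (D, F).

Natural join on B: {(k, w, r, 8, k), (n, n, b, 2, s), (n, n, b, 36, a), (n, n, b, 9, u), (n, t, t, 2, s), (n, t, t, 36, a), (n, t, t, 9, u), (x, u, y, 4, t)}
Selection F ≠ r: {(n, n, b, 2, s), (n, n, b, 36, a), (n, n, b, 9, u), (n, t, t, 2, s), (n, t, t, 36, a), (n, t, t, 9, u), (x, u, y, 4, t)}
Projecting to C, D, G, F: {(a, n, 36, b), (a, t, 36, t), (s, n, 2, b), (s, t, 2, t), (t, u, 4, y), (u, n, 9, b), (u, t, 9, t)}
Selection D ≠ x: {(n, s, 26, r), (u, u, 9, y)}
Taking the difference: {(a, n, 36, b), (a, t, 36, t), (s, n, 2, b), (s, t, 2, t), (t, u, 4, y), (u, n, 9, b), (u, t, 9, t)}
Projecting to D, F (4 duplicate(s) eliminated): {(n, b), (t, t), (u, y)}

{(n, b), (t, t), (u, y)}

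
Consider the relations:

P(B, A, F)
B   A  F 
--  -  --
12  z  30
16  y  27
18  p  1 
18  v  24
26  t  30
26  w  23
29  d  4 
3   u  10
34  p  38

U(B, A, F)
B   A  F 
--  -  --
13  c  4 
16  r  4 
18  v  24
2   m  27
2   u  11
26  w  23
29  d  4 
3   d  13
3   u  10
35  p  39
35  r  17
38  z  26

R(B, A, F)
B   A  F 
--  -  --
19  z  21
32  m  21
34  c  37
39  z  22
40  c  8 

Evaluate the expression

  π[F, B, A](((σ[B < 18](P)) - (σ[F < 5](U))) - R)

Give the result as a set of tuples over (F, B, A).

{(10, 3, u), (27, 16, y), (30, 12, z)}

Apply σ_{B < 18}; surviving tuples: {(12, z, 30), (16, y, 27), (3, u, 10)}
Apply σ_{F < 5}; surviving tuples: {(13, c, 4), (16, r, 4), (29, d, 4)}
Difference: {(12, z, 30), (16, y, 27), (3, u, 10)} with {(13, c, 4), (16, r, 4), (29, d, 4)} → {(12, z, 30), (16, y, 27), (3, u, 10)}
Difference: {(12, z, 30), (16, y, 27), (3, u, 10)} with {(19, z, 21), (32, m, 21), (34, c, 37), (39, z, 22), (40, c, 8)} → {(12, z, 30), (16, y, 27), (3, u, 10)}
π[F, B, A]: project onto (F, B, A) → {(10, 3, u), (27, 16, y), (30, 12, z)}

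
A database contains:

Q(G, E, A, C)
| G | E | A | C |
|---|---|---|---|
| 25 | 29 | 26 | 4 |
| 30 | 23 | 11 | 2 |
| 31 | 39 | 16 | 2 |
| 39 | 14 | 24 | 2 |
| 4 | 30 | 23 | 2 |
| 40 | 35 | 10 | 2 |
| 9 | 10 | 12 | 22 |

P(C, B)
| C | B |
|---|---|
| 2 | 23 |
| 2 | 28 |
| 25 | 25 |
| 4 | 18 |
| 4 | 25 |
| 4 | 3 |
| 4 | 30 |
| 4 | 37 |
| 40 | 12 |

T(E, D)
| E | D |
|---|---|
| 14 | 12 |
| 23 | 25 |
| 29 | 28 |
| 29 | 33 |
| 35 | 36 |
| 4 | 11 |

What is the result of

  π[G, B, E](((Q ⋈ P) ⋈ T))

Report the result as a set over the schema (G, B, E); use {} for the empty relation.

{(25, 18, 29), (25, 25, 29), (25, 3, 29), (25, 30, 29), (25, 37, 29), (30, 23, 23), (30, 28, 23), (39, 23, 14), (39, 28, 14), (40, 23, 35), (40, 28, 35)}

Joining Q and P on C yields {(25, 29, 26, 4, 18), (25, 29, 26, 4, 25), (25, 29, 26, 4, 3), (25, 29, 26, 4, 30), (25, 29, 26, 4, 37), (30, 23, 11, 2, 23), (30, 23, 11, 2, 28), (31, 39, 16, 2, 23), (31, 39, 16, 2, 28), (39, 14, 24, 2, 23), (39, 14, 24, 2, 28), (4, 30, 23, 2, 23), (4, 30, 23, 2, 28), (40, 35, 10, 2, 23), (40, 35, 10, 2, 28)}.
Joining (Q ⋈ P) and T on E yields {(25, 29, 26, 4, 18, 28), (25, 29, 26, 4, 18, 33), (25, 29, 26, 4, 25, 28), (25, 29, 26, 4, 25, 33), (25, 29, 26, 4, 3, 28), (25, 29, 26, 4, 3, 33), (25, 29, 26, 4, 30, 28), (25, 29, 26, 4, 30, 33), (25, 29, 26, 4, 37, 28), (25, 29, 26, 4, 37, 33), (30, 23, 11, 2, 23, 25), (30, 23, 11, 2, 28, 25), (39, 14, 24, 2, 23, 12), (39, 14, 24, 2, 28, 12), (40, 35, 10, 2, 23, 36), (40, 35, 10, 2, 28, 36)}.
π[G, B, E]: project onto (G, B, E) (5 duplicate(s) eliminated) → {(25, 18, 29), (25, 25, 29), (25, 3, 29), (25, 30, 29), (25, 37, 29), (30, 23, 23), (30, 28, 23), (39, 23, 14), (39, 28, 14), (40, 23, 35), (40, 28, 35)}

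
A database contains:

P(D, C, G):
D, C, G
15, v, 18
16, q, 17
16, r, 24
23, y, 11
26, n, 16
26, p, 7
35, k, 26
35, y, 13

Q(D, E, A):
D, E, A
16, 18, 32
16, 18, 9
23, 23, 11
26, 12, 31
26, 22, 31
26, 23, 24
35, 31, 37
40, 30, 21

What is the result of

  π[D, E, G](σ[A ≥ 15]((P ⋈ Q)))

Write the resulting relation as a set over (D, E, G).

Natural join on D: {(16, q, 17, 18, 32), (16, q, 17, 18, 9), (16, r, 24, 18, 32), (16, r, 24, 18, 9), (23, y, 11, 23, 11), (26, n, 16, 12, 31), (26, n, 16, 22, 31), (26, n, 16, 23, 24), (26, p, 7, 12, 31), (26, p, 7, 22, 31), (26, p, 7, 23, 24), (35, k, 26, 31, 37), (35, y, 13, 31, 37)}
Apply σ_{A ≥ 15}; surviving tuples: {(16, q, 17, 18, 32), (16, r, 24, 18, 32), (26, n, 16, 12, 31), (26, n, 16, 22, 31), (26, n, 16, 23, 24), (26, p, 7, 12, 31), (26, p, 7, 22, 31), (26, p, 7, 23, 24), (35, k, 26, 31, 37), (35, y, 13, 31, 37)}
π_{D, E, G} gives {(16, 18, 17), (16, 18, 24), (26, 12, 16), (26, 12, 7), (26, 22, 16), (26, 22, 7), (26, 23, 16), (26, 23, 7), (35, 31, 13), (35, 31, 26)}.

{(16, 18, 17), (16, 18, 24), (26, 12, 16), (26, 12, 7), (26, 22, 16), (26, 22, 7), (26, 23, 16), (26, 23, 7), (35, 31, 13), (35, 31, 26)}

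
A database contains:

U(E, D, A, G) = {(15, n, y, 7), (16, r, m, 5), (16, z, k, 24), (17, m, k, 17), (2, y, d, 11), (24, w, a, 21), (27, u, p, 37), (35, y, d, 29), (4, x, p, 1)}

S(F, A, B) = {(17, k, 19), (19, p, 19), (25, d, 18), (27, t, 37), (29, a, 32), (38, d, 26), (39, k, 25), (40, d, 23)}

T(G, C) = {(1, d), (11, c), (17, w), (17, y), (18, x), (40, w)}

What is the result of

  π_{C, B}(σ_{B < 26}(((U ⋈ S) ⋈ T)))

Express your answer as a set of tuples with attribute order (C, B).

U ⋈ S (natural join on A): {(16, z, k, 24, 17, 19), (16, z, k, 24, 39, 25), (17, m, k, 17, 17, 19), (17, m, k, 17, 39, 25), (2, y, d, 11, 25, 18), (2, y, d, 11, 38, 26), (2, y, d, 11, 40, 23), (24, w, a, 21, 29, 32), (27, u, p, 37, 19, 19), (35, y, d, 29, 25, 18), (35, y, d, 29, 38, 26), (35, y, d, 29, 40, 23), (4, x, p, 1, 19, 19)}
(U ⋈ S) ⋈ T (natural join on G): {(17, m, k, 17, 17, 19, w), (17, m, k, 17, 17, 19, y), (17, m, k, 17, 39, 25, w), (17, m, k, 17, 39, 25, y), (2, y, d, 11, 25, 18, c), (2, y, d, 11, 38, 26, c), (2, y, d, 11, 40, 23, c), (4, x, p, 1, 19, 19, d)}
Filtering on B < 26 leaves {(17, m, k, 17, 17, 19, w), (17, m, k, 17, 17, 19, y), (17, m, k, 17, 39, 25, w), (17, m, k, 17, 39, 25, y), (2, y, d, 11, 25, 18, c), (2, y, d, 11, 40, 23, c), (4, x, p, 1, 19, 19, d)}.
π_{C, B} gives {(c, 18), (c, 23), (d, 19), (w, 19), (w, 25), (y, 19), (y, 25)}.

{(c, 18), (c, 23), (d, 19), (w, 19), (w, 25), (y, 19), (y, 25)}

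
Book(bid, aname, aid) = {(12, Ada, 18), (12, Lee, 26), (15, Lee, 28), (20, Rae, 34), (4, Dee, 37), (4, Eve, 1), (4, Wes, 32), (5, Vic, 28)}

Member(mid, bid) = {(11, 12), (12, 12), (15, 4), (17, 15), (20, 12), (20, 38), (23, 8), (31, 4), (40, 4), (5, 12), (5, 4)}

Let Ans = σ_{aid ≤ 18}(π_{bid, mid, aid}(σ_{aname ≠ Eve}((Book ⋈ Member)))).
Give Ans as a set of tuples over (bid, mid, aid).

{(12, 11, 18), (12, 12, 18), (12, 20, 18), (12, 5, 18)}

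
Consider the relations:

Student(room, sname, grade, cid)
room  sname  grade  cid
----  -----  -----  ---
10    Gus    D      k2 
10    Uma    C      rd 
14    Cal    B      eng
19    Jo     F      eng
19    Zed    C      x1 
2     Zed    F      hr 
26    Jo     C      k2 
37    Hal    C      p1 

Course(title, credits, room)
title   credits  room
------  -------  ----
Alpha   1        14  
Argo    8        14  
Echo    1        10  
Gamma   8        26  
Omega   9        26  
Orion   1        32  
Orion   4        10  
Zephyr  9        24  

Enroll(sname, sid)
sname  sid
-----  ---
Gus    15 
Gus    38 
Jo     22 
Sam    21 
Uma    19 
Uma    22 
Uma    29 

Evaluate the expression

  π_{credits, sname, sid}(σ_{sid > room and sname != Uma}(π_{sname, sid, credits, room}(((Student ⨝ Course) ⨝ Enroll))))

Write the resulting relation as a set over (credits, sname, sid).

Joining Student and Course on room yields {(10, Gus, D, k2, Echo, 1), (10, Gus, D, k2, Orion, 4), (10, Uma, C, rd, Echo, 1), (10, Uma, C, rd, Orion, 4), (14, Cal, B, eng, Alpha, 1), (14, Cal, B, eng, Argo, 8), (26, Jo, C, k2, Gamma, 8), (26, Jo, C, k2, Omega, 9)}.
Joining (Student ⨝ Course) and Enroll on sname yields {(10, Gus, D, k2, Echo, 1, 15), (10, Gus, D, k2, Echo, 1, 38), (10, Gus, D, k2, Orion, 4, 15), (10, Gus, D, k2, Orion, 4, 38), (10, Uma, C, rd, Echo, 1, 19), (10, Uma, C, rd, Echo, 1, 22), (10, Uma, C, rd, Echo, 1, 29), (10, Uma, C, rd, Orion, 4, 19), (10, Uma, C, rd, Orion, 4, 22), (10, Uma, C, rd, Orion, 4, 29), (26, Jo, C, k2, Gamma, 8, 22), (26, Jo, C, k2, Omega, 9, 22)}.
Projecting to sname, sid, credits, room: {(Gus, 15, 1, 10), (Gus, 15, 4, 10), (Gus, 38, 1, 10), (Gus, 38, 4, 10), (Jo, 22, 8, 26), (Jo, 22, 9, 26), (Uma, 19, 1, 10), (Uma, 19, 4, 10), (Uma, 22, 1, 10), (Uma, 22, 4, 10), (Uma, 29, 1, 10), (Uma, 29, 4, 10)}
Apply σ_{sid > room and sname != Uma}; surviving tuples: {(Gus, 15, 1, 10), (Gus, 15, 4, 10), (Gus, 38, 1, 10), (Gus, 38, 4, 10)}
Projecting to credits, sname, sid: {(1, Gus, 15), (1, Gus, 38), (4, Gus, 15), (4, Gus, 38)}

{(1, Gus, 15), (1, Gus, 38), (4, Gus, 15), (4, Gus, 38)}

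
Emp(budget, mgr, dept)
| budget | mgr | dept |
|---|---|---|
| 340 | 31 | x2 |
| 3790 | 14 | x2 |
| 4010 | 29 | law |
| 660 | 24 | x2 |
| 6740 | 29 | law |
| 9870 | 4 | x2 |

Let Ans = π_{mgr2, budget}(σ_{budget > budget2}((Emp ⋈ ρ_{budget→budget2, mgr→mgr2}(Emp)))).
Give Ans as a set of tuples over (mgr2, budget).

ρ[budget→budget2, mgr→mgr2]: schema becomes (budget2, mgr2, dept); tuples unchanged.
Joining Emp and ρ_{budget→budget2, mgr→mgr2}(Emp) on dept yields {(340, 31, x2, 340, 31), (340, 31, x2, 3790, 14), (340, 31, x2, 660, 24), (340, 31, x2, 9870, 4), (3790, 14, x2, 340, 31), (3790, 14, x2, 3790, 14), (3790, 14, x2, 660, 24), (3790, 14, x2, 9870, 4), (4010, 29, law, 4010, 29), (4010, 29, law, 6740, 29), (660, 24, x2, 340, 31), (660, 24, x2, 3790, 14), (660, 24, x2, 660, 24), (660, 24, x2, 9870, 4), (6740, 29, law, 4010, 29), (6740, 29, law, 6740, 29), (9870, 4, x2, 340, 31), (9870, 4, x2, 3790, 14), (9870, 4, x2, 660, 24), (9870, 4, x2, 9870, 4)}.
Selection budget > budget2: {(3790, 14, x2, 340, 31), (3790, 14, x2, 660, 24), (660, 24, x2, 340, 31), (6740, 29, law, 4010, 29), (9870, 4, x2, 340, 31), (9870, 4, x2, 3790, 14), (9870, 4, x2, 660, 24)}
Keep only column(s) mgr2, budget: {(14, 9870), (24, 3790), (24, 9870), (29, 6740), (31, 3790), (31, 660), (31, 9870)}

{(14, 9870), (24, 3790), (24, 9870), (29, 6740), (31, 3790), (31, 660), (31, 9870)}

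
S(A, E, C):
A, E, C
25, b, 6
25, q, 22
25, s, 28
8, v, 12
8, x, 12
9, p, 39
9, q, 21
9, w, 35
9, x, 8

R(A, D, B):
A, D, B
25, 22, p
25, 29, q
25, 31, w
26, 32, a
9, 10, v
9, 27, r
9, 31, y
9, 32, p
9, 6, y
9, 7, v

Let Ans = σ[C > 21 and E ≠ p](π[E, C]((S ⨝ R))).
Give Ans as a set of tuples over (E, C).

S ⋈ R (natural join on A): {(25, b, 6, 22, p), (25, b, 6, 29, q), (25, b, 6, 31, w), (25, q, 22, 22, p), (25, q, 22, 29, q), (25, q, 22, 31, w), (25, s, 28, 22, p), (25, s, 28, 29, q), (25, s, 28, 31, w), (9, p, 39, 10, v), (9, p, 39, 27, r), (9, p, 39, 31, y), (9, p, 39, 32, p), (9, p, 39, 6, y), (9, p, 39, 7, v), (9, q, 21, 10, v), (9, q, 21, 27, r), (9, q, 21, 31, y), (9, q, 21, 32, p), (9, q, 21, 6, y), (9, q, 21, 7, v), (9, w, 35, 10, v), (9, w, 35, 27, r), (9, w, 35, 31, y), (9, w, 35, 32, p), (9, w, 35, 6, y), (9, w, 35, 7, v), (9, x, 8, 10, v), (9, x, 8, 27, r), (9, x, 8, 31, y), (9, x, 8, 32, p), (9, x, 8, 6, y), (9, x, 8, 7, v)}
Keep only column(s) E, C (26 duplicate(s) eliminated): {(b, 6), (p, 39), (q, 21), (q, 22), (s, 28), (w, 35), (x, 8)}
Selection C > 21 and E ≠ p: {(q, 22), (s, 28), (w, 35)}

{(q, 22), (s, 28), (w, 35)}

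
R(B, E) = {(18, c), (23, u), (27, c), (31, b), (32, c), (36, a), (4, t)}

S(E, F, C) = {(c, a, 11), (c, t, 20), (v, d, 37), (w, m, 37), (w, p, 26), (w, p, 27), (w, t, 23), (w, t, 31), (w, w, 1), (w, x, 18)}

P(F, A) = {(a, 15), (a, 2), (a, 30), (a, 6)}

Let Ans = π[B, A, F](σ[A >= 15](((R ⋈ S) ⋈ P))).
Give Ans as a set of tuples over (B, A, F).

{(18, 15, a), (18, 30, a), (27, 15, a), (27, 30, a), (32, 15, a), (32, 30, a)}

Joining R and S on E yields {(18, c, a, 11), (18, c, t, 20), (27, c, a, 11), (27, c, t, 20), (32, c, a, 11), (32, c, t, 20)}.
Joining (R ⋈ S) and P on F yields {(18, c, a, 11, 15), (18, c, a, 11, 2), (18, c, a, 11, 30), (18, c, a, 11, 6), (27, c, a, 11, 15), (27, c, a, 11, 2), (27, c, a, 11, 30), (27, c, a, 11, 6), (32, c, a, 11, 15), (32, c, a, 11, 2), (32, c, a, 11, 30), (32, c, a, 11, 6)}.
Selection A >= 15: {(18, c, a, 11, 15), (18, c, a, 11, 30), (27, c, a, 11, 15), (27, c, a, 11, 30), (32, c, a, 11, 15), (32, c, a, 11, 30)}
Projecting to B, A, F: {(18, 15, a), (18, 30, a), (27, 15, a), (27, 30, a), (32, 15, a), (32, 30, a)}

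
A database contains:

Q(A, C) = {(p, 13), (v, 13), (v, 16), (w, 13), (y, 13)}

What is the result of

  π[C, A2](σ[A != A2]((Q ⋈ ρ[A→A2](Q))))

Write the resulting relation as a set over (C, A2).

{(13, p), (13, v), (13, w), (13, y)}

ρ[A→A2]: schema becomes (A2, C); tuples unchanged.
Q ⋈ ρ[A→A2](Q) (natural join on C): {(p, 13, p), (p, 13, v), (p, 13, w), (p, 13, y), (v, 13, p), (v, 13, v), (v, 13, w), (v, 13, y), (v, 16, v), (w, 13, p), (w, 13, v), (w, 13, w), (w, 13, y), (y, 13, p), (y, 13, v), (y, 13, w), (y, 13, y)}
Filtering on A != A2 leaves {(p, 13, v), (p, 13, w), (p, 13, y), (v, 13, p), (v, 13, w), (v, 13, y), (w, 13, p), (w, 13, v), (w, 13, y), (y, 13, p), (y, 13, v), (y, 13, w)}.
Keep only column(s) C, A2 (8 duplicate(s) eliminated): {(13, p), (13, v), (13, w), (13, y)}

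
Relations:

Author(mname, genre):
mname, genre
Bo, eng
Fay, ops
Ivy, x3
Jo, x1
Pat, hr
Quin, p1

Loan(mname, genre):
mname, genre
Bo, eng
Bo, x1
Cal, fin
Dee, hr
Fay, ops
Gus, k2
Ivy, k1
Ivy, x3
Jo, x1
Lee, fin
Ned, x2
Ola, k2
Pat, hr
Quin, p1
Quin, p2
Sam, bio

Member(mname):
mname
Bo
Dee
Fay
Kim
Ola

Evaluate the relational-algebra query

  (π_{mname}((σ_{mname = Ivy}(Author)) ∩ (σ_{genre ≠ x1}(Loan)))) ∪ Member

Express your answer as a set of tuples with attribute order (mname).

Selection mname = Ivy: {(Ivy, x3)}
Selection genre ≠ x1: {(Bo, eng), (Cal, fin), (Dee, hr), (Fay, ops), (Gus, k2), (Ivy, k1), (Ivy, x3), (Lee, fin), (Ned, x2), (Ola, k2), (Pat, hr), (Quin, p1), (Quin, p2), (Sam, bio)}
Set intersection of the two operands is {(Ivy, x3)}.
Keep only column(s) mname: {Ivy}
Set union of the two operands is {Bo, Dee, Fay, Ivy, Kim, Ola}.

{Bo, Dee, Fay, Ivy, Kim, Ola}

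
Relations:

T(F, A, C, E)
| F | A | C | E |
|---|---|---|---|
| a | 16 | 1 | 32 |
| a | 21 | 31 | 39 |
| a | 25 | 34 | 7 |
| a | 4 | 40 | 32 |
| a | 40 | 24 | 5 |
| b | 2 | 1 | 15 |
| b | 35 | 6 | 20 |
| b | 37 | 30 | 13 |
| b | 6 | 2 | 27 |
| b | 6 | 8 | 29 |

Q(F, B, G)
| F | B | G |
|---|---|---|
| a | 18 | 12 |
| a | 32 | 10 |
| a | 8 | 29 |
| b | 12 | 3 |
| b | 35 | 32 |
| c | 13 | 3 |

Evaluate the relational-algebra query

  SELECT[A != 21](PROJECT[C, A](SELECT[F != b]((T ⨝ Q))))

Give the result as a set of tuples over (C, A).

T ⋈ Q (natural join on F): {(a, 16, 1, 32, 18, 12), (a, 16, 1, 32, 32, 10), (a, 16, 1, 32, 8, 29), (a, 21, 31, 39, 18, 12), (a, 21, 31, 39, 32, 10), (a, 21, 31, 39, 8, 29), (a, 25, 34, 7, 18, 12), (a, 25, 34, 7, 32, 10), (a, 25, 34, 7, 8, 29), (a, 4, 40, 32, 18, 12), (a, 4, 40, 32, 32, 10), (a, 4, 40, 32, 8, 29), (a, 40, 24, 5, 18, 12), (a, 40, 24, 5, 32, 10), (a, 40, 24, 5, 8, 29), (b, 2, 1, 15, 12, 3), (b, 2, 1, 15, 35, 32), (b, 35, 6, 20, 12, 3), (b, 35, 6, 20, 35, 32), (b, 37, 30, 13, 12, 3), (b, 37, 30, 13, 35, 32), (b, 6, 2, 27, 12, 3), (b, 6, 2, 27, 35, 32), (b, 6, 8, 29, 12, 3), (b, 6, 8, 29, 35, 32)}
Apply σ_{F != b}; surviving tuples: {(a, 16, 1, 32, 18, 12), (a, 16, 1, 32, 32, 10), (a, 16, 1, 32, 8, 29), (a, 21, 31, 39, 18, 12), (a, 21, 31, 39, 32, 10), (a, 21, 31, 39, 8, 29), (a, 25, 34, 7, 18, 12), (a, 25, 34, 7, 32, 10), (a, 25, 34, 7, 8, 29), (a, 4, 40, 32, 18, 12), (a, 4, 40, 32, 32, 10), (a, 4, 40, 32, 8, 29), (a, 40, 24, 5, 18, 12), (a, 40, 24, 5, 32, 10), (a, 40, 24, 5, 8, 29)}
π_{C, A} gives {(1, 16), (24, 40), (31, 21), (34, 25), (40, 4)} (10 duplicate(s) eliminated).
Apply σ_{A != 21}; surviving tuples: {(1, 16), (24, 40), (34, 25), (40, 4)}

{(1, 16), (24, 40), (34, 25), (40, 4)}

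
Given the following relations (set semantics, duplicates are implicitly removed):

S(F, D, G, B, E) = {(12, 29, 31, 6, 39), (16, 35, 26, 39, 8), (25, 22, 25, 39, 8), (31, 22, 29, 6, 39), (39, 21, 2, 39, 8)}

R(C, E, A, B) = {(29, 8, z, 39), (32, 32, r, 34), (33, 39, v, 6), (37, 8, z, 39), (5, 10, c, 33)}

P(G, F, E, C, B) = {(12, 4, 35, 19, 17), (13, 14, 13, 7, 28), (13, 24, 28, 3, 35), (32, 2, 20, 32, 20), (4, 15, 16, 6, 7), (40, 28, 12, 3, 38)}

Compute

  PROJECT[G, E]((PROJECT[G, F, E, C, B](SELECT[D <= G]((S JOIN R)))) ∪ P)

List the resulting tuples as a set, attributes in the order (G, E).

Natural join on B, E: {(12, 29, 31, 6, 39, 33, v), (16, 35, 26, 39, 8, 29, z), (16, 35, 26, 39, 8, 37, z), (25, 22, 25, 39, 8, 29, z), (25, 22, 25, 39, 8, 37, z), (31, 22, 29, 6, 39, 33, v), (39, 21, 2, 39, 8, 29, z), (39, 21, 2, 39, 8, 37, z)}
σ[D <= G]: keep tuples satisfying D <= G → {(12, 29, 31, 6, 39, 33, v), (25, 22, 25, 39, 8, 29, z), (25, 22, 25, 39, 8, 37, z), (31, 22, 29, 6, 39, 33, v)}
π_{G, F, E, C, B} gives {(25, 25, 8, 29, 39), (25, 25, 8, 37, 39), (29, 31, 39, 33, 6), (31, 12, 39, 33, 6)}.
Union: {(25, 25, 8, 29, 39), (25, 25, 8, 37, 39), (29, 31, 39, 33, 6), (31, 12, 39, 33, 6)} with {(12, 4, 35, 19, 17), (13, 14, 13, 7, 28), (13, 24, 28, 3, 35), (32, 2, 20, 32, 20), (4, 15, 16, 6, 7), (40, 28, 12, 3, 38)} → {(12, 4, 35, 19, 17), (13, 14, 13, 7, 28), (13, 24, 28, 3, 35), (25, 25, 8, 29, 39), (25, 25, 8, 37, 39), (29, 31, 39, 33, 6), (31, 12, 39, 33, 6), (32, 2, 20, 32, 20), (4, 15, 16, 6, 7), (40, 28, 12, 3, 38)}
π_{G, E} gives {(12, 35), (13, 13), (13, 28), (25, 8), (29, 39), (31, 39), (32, 20), (4, 16), (40, 12)} (1 duplicate(s) eliminated).

{(12, 35), (13, 13), (13, 28), (25, 8), (29, 39), (31, 39), (32, 20), (4, 16), (40, 12)}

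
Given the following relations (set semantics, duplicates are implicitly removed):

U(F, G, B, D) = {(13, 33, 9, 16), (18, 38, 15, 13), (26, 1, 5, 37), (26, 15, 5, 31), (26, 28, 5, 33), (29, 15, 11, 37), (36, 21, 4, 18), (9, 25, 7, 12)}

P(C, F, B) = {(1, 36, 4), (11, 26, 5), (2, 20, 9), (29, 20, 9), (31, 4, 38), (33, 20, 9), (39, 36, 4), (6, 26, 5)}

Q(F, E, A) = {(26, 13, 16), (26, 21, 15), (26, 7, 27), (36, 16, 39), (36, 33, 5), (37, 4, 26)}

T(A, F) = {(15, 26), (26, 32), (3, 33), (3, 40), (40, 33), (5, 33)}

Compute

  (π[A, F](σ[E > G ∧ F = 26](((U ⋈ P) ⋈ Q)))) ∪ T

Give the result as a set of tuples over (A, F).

U ⋈ P (natural join on F, B): {(26, 1, 5, 37, 11), (26, 1, 5, 37, 6), (26, 15, 5, 31, 11), (26, 15, 5, 31, 6), (26, 28, 5, 33, 11), (26, 28, 5, 33, 6), (36, 21, 4, 18, 1), (36, 21, 4, 18, 39)}
(U ⋈ P) ⋈ Q (natural join on F): {(26, 1, 5, 37, 11, 13, 16), (26, 1, 5, 37, 11, 21, 15), (26, 1, 5, 37, 11, 7, 27), (26, 1, 5, 37, 6, 13, 16), (26, 1, 5, 37, 6, 21, 15), (26, 1, 5, 37, 6, 7, 27), (26, 15, 5, 31, 11, 13, 16), (26, 15, 5, 31, 11, 21, 15), (26, 15, 5, 31, 11, 7, 27), (26, 15, 5, 31, 6, 13, 16), (26, 15, 5, 31, 6, 21, 15), (26, 15, 5, 31, 6, 7, 27), (26, 28, 5, 33, 11, 13, 16), (26, 28, 5, 33, 11, 21, 15), (26, 28, 5, 33, 11, 7, 27), (26, 28, 5, 33, 6, 13, 16), (26, 28, 5, 33, 6, 21, 15), (26, 28, 5, 33, 6, 7, 27), (36, 21, 4, 18, 1, 16, 39), (36, 21, 4, 18, 1, 33, 5), (36, 21, 4, 18, 39, 16, 39), (36, 21, 4, 18, 39, 33, 5)}
Selection E > G ∧ F = 26: {(26, 1, 5, 37, 11, 13, 16), (26, 1, 5, 37, 11, 21, 15), (26, 1, 5, 37, 11, 7, 27), (26, 1, 5, 37, 6, 13, 16), (26, 1, 5, 37, 6, 21, 15), (26, 1, 5, 37, 6, 7, 27), (26, 15, 5, 31, 11, 21, 15), (26, 15, 5, 31, 6, 21, 15)}
π[A, F]: project onto (A, F) (5 duplicate(s) eliminated) → {(15, 26), (16, 26), (27, 26)}
Union: {(15, 26), (16, 26), (27, 26)} with {(15, 26), (26, 32), (3, 33), (3, 40), (40, 33), (5, 33)} → {(15, 26), (16, 26), (26, 32), (27, 26), (3, 33), (3, 40), (40, 33), (5, 33)}

{(15, 26), (16, 26), (26, 32), (27, 26), (3, 33), (3, 40), (40, 33), (5, 33)}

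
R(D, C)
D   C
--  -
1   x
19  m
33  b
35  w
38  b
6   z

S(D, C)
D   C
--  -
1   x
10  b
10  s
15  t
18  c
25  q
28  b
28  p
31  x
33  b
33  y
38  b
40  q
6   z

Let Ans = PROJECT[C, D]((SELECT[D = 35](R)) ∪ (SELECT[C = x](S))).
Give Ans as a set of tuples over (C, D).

{(w, 35), (x, 1), (x, 31)}

σ[D = 35]: keep tuples satisfying D = 35 → {(35, w)}
σ[C = x]: keep tuples satisfying C = x → {(1, x), (31, x)}
Set union of the two operands is {(1, x), (31, x), (35, w)}.
π_{C, D} gives {(w, 35), (x, 1), (x, 31)}.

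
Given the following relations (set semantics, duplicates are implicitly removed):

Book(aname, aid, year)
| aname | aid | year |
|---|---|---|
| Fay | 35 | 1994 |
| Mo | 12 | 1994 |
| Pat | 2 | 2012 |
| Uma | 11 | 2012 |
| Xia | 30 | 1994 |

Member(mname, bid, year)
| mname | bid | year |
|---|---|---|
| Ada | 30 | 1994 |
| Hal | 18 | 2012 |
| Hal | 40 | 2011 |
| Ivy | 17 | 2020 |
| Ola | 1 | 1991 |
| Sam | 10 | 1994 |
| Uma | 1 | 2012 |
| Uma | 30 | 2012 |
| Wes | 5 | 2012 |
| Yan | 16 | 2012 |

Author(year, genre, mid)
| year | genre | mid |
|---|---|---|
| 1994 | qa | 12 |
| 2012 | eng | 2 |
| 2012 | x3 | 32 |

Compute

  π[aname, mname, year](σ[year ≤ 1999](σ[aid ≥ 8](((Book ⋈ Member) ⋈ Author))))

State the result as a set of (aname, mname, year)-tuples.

{(Fay, Ada, 1994), (Fay, Sam, 1994), (Mo, Ada, 1994), (Mo, Sam, 1994), (Xia, Ada, 1994), (Xia, Sam, 1994)}

Book ⋈ Member (natural join on year): {(Fay, 35, 1994, Ada, 30), (Fay, 35, 1994, Sam, 10), (Mo, 12, 1994, Ada, 30), (Mo, 12, 1994, Sam, 10), (Pat, 2, 2012, Hal, 18), (Pat, 2, 2012, Uma, 1), (Pat, 2, 2012, Uma, 30), (Pat, 2, 2012, Wes, 5), (Pat, 2, 2012, Yan, 16), (Uma, 11, 2012, Hal, 18), (Uma, 11, 2012, Uma, 1), (Uma, 11, 2012, Uma, 30), (Uma, 11, 2012, Wes, 5), (Uma, 11, 2012, Yan, 16), (Xia, 30, 1994, Ada, 30), (Xia, 30, 1994, Sam, 10)}
(Book ⋈ Member) ⋈ Author (natural join on year): {(Fay, 35, 1994, Ada, 30, qa, 12), (Fay, 35, 1994, Sam, 10, qa, 12), (Mo, 12, 1994, Ada, 30, qa, 12), (Mo, 12, 1994, Sam, 10, qa, 12), (Pat, 2, 2012, Hal, 18, eng, 2), (Pat, 2, 2012, Hal, 18, x3, 32), (Pat, 2, 2012, Uma, 1, eng, 2), (Pat, 2, 2012, Uma, 1, x3, 32), (Pat, 2, 2012, Uma, 30, eng, 2), (Pat, 2, 2012, Uma, 30, x3, 32), (Pat, 2, 2012, Wes, 5, eng, 2), (Pat, 2, 2012, Wes, 5, x3, 32), (Pat, 2, 2012, Yan, 16, eng, 2), (Pat, 2, 2012, Yan, 16, x3, 32), (Uma, 11, 2012, Hal, 18, eng, 2), (Uma, 11, 2012, Hal, 18, x3, 32), (Uma, 11, 2012, Uma, 1, eng, 2), (Uma, 11, 2012, Uma, 1, x3, 32), (Uma, 11, 2012, Uma, 30, eng, 2), (Uma, 11, 2012, Uma, 30, x3, 32), (Uma, 11, 2012, Wes, 5, eng, 2), (Uma, 11, 2012, Wes, 5, x3, 32), (Uma, 11, 2012, Yan, 16, eng, 2), (Uma, 11, 2012, Yan, 16, x3, 32), (Xia, 30, 1994, Ada, 30, qa, 12), (Xia, 30, 1994, Sam, 10, qa, 12)}
σ[aid ≥ 8]: keep tuples satisfying aid ≥ 8 → {(Fay, 35, 1994, Ada, 30, qa, 12), (Fay, 35, 1994, Sam, 10, qa, 12), (Mo, 12, 1994, Ada, 30, qa, 12), (Mo, 12, 1994, Sam, 10, qa, 12), (Uma, 11, 2012, Hal, 18, eng, 2), (Uma, 11, 2012, Hal, 18, x3, 32), (Uma, 11, 2012, Uma, 1, eng, 2), (Uma, 11, 2012, Uma, 1, x3, 32), (Uma, 11, 2012, Uma, 30, eng, 2), (Uma, 11, 2012, Uma, 30, x3, 32), (Uma, 11, 2012, Wes, 5, eng, 2), (Uma, 11, 2012, Wes, 5, x3, 32), (Uma, 11, 2012, Yan, 16, eng, 2), (Uma, 11, 2012, Yan, 16, x3, 32), (Xia, 30, 1994, Ada, 30, qa, 12), (Xia, 30, 1994, Sam, 10, qa, 12)}
σ[year ≤ 1999]: keep tuples satisfying year ≤ 1999 → {(Fay, 35, 1994, Ada, 30, qa, 12), (Fay, 35, 1994, Sam, 10, qa, 12), (Mo, 12, 1994, Ada, 30, qa, 12), (Mo, 12, 1994, Sam, 10, qa, 12), (Xia, 30, 1994, Ada, 30, qa, 12), (Xia, 30, 1994, Sam, 10, qa, 12)}
Projecting to aname, mname, year: {(Fay, Ada, 1994), (Fay, Sam, 1994), (Mo, Ada, 1994), (Mo, Sam, 1994), (Xia, Ada, 1994), (Xia, Sam, 1994)}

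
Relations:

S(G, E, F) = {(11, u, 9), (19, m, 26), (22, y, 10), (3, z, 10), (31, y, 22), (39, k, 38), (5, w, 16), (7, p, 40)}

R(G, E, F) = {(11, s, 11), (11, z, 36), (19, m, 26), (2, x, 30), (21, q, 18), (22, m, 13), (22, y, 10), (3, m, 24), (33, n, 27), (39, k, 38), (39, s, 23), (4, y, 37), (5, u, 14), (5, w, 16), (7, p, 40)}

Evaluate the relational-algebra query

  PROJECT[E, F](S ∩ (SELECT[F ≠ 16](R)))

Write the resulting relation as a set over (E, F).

{(k, 38), (m, 26), (p, 40), (y, 10)}

σ[F ≠ 16]: keep tuples satisfying F ≠ 16 → {(11, s, 11), (11, z, 36), (19, m, 26), (2, x, 30), (21, q, 18), (22, m, 13), (22, y, 10), (3, m, 24), (33, n, 27), (39, k, 38), (39, s, 23), (4, y, 37), (5, u, 14), (7, p, 40)}
Taking the intersection: {(19, m, 26), (22, y, 10), (39, k, 38), (7, p, 40)}
Projecting to E, F: {(k, 38), (m, 26), (p, 40), (y, 10)}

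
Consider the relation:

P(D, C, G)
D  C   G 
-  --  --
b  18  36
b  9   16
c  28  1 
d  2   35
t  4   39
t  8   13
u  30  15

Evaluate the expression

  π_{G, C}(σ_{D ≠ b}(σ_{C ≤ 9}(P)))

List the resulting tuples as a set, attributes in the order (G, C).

{(13, 8), (35, 2), (39, 4)}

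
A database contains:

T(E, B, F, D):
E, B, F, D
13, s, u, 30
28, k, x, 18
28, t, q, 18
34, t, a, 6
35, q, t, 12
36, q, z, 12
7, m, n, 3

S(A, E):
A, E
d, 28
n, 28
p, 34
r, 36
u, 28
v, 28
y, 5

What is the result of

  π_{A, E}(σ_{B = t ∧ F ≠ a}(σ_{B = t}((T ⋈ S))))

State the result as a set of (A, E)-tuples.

Joining T and S on E yields {(28, k, x, 18, d), (28, k, x, 18, n), (28, k, x, 18, u), (28, k, x, 18, v), (28, t, q, 18, d), (28, t, q, 18, n), (28, t, q, 18, u), (28, t, q, 18, v), (34, t, a, 6, p), (36, q, z, 12, r)}.
Apply σ_{B = t}; surviving tuples: {(28, t, q, 18, d), (28, t, q, 18, n), (28, t, q, 18, u), (28, t, q, 18, v), (34, t, a, 6, p)}
Apply σ_{B = t ∧ F ≠ a}; surviving tuples: {(28, t, q, 18, d), (28, t, q, 18, n), (28, t, q, 18, u), (28, t, q, 18, v)}
π[A, E]: project onto (A, E) → {(d, 28), (n, 28), (u, 28), (v, 28)}

{(d, 28), (n, 28), (u, 28), (v, 28)}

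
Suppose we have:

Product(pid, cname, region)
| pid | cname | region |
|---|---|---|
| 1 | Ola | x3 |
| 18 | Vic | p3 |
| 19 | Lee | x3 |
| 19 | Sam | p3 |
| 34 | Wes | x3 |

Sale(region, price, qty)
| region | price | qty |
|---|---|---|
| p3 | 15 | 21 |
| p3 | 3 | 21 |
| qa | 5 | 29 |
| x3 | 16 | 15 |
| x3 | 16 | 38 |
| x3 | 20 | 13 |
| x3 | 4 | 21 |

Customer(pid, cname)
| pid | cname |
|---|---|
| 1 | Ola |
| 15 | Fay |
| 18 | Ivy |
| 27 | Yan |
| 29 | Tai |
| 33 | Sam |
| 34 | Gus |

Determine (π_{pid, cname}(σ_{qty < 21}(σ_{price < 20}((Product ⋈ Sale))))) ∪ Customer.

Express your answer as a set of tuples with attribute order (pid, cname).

{(1, Ola), (15, Fay), (18, Ivy), (19, Lee), (27, Yan), (29, Tai), (33, Sam), (34, Gus), (34, Wes)}

Natural join on region: {(1, Ola, x3, 16, 15), (1, Ola, x3, 16, 38), (1, Ola, x3, 20, 13), (1, Ola, x3, 4, 21), (18, Vic, p3, 15, 21), (18, Vic, p3, 3, 21), (19, Lee, x3, 16, 15), (19, Lee, x3, 16, 38), (19, Lee, x3, 20, 13), (19, Lee, x3, 4, 21), (19, Sam, p3, 15, 21), (19, Sam, p3, 3, 21), (34, Wes, x3, 16, 15), (34, Wes, x3, 16, 38), (34, Wes, x3, 20, 13), (34, Wes, x3, 4, 21)}
σ[price < 20]: keep tuples satisfying price < 20 → {(1, Ola, x3, 16, 15), (1, Ola, x3, 16, 38), (1, Ola, x3, 4, 21), (18, Vic, p3, 15, 21), (18, Vic, p3, 3, 21), (19, Lee, x3, 16, 15), (19, Lee, x3, 16, 38), (19, Lee, x3, 4, 21), (19, Sam, p3, 15, 21), (19, Sam, p3, 3, 21), (34, Wes, x3, 16, 15), (34, Wes, x3, 16, 38), (34, Wes, x3, 4, 21)}
σ[qty < 21]: keep tuples satisfying qty < 21 → {(1, Ola, x3, 16, 15), (19, Lee, x3, 16, 15), (34, Wes, x3, 16, 15)}
π_{pid, cname} gives {(1, Ola), (19, Lee), (34, Wes)}.
Set union of the two operands is {(1, Ola), (15, Fay), (18, Ivy), (19, Lee), (27, Yan), (29, Tai), (33, Sam), (34, Gus), (34, Wes)}.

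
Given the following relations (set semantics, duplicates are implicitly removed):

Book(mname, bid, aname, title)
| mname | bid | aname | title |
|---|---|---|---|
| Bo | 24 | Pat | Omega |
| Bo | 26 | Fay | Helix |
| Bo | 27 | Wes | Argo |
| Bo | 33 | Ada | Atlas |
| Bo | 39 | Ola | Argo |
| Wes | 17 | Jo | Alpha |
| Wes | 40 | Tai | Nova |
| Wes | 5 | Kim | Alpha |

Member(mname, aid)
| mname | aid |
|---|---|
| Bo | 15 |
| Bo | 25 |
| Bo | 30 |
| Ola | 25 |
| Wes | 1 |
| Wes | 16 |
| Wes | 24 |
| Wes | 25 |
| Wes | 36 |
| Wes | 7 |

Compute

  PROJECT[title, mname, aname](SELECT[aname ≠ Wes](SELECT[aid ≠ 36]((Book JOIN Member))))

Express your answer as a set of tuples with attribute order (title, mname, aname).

{(Alpha, Wes, Jo), (Alpha, Wes, Kim), (Argo, Bo, Ola), (Atlas, Bo, Ada), (Helix, Bo, Fay), (Nova, Wes, Tai), (Omega, Bo, Pat)}

Natural join on mname: {(Bo, 24, Pat, Omega, 15), (Bo, 24, Pat, Omega, 25), (Bo, 24, Pat, Omega, 30), (Bo, 26, Fay, Helix, 15), (Bo, 26, Fay, Helix, 25), (Bo, 26, Fay, Helix, 30), (Bo, 27, Wes, Argo, 15), (Bo, 27, Wes, Argo, 25), (Bo, 27, Wes, Argo, 30), (Bo, 33, Ada, Atlas, 15), (Bo, 33, Ada, Atlas, 25), (Bo, 33, Ada, Atlas, 30), (Bo, 39, Ola, Argo, 15), (Bo, 39, Ola, Argo, 25), (Bo, 39, Ola, Argo, 30), (Wes, 17, Jo, Alpha, 1), (Wes, 17, Jo, Alpha, 16), (Wes, 17, Jo, Alpha, 24), (Wes, 17, Jo, Alpha, 25), (Wes, 17, Jo, Alpha, 36), (Wes, 17, Jo, Alpha, 7), (Wes, 40, Tai, Nova, 1), (Wes, 40, Tai, Nova, 16), (Wes, 40, Tai, Nova, 24), (Wes, 40, Tai, Nova, 25), (Wes, 40, Tai, Nova, 36), (Wes, 40, Tai, Nova, 7), (Wes, 5, Kim, Alpha, 1), (Wes, 5, Kim, Alpha, 16), (Wes, 5, Kim, Alpha, 24), (Wes, 5, Kim, Alpha, 25), (Wes, 5, Kim, Alpha, 36), (Wes, 5, Kim, Alpha, 7)}
σ[aid ≠ 36]: keep tuples satisfying aid ≠ 36 → {(Bo, 24, Pat, Omega, 15), (Bo, 24, Pat, Omega, 25), (Bo, 24, Pat, Omega, 30), (Bo, 26, Fay, Helix, 15), (Bo, 26, Fay, Helix, 25), (Bo, 26, Fay, Helix, 30), (Bo, 27, Wes, Argo, 15), (Bo, 27, Wes, Argo, 25), (Bo, 27, Wes, Argo, 30), (Bo, 33, Ada, Atlas, 15), (Bo, 33, Ada, Atlas, 25), (Bo, 33, Ada, Atlas, 30), (Bo, 39, Ola, Argo, 15), (Bo, 39, Ola, Argo, 25), (Bo, 39, Ola, Argo, 30), (Wes, 17, Jo, Alpha, 1), (Wes, 17, Jo, Alpha, 16), (Wes, 17, Jo, Alpha, 24), (Wes, 17, Jo, Alpha, 25), (Wes, 17, Jo, Alpha, 7), (Wes, 40, Tai, Nova, 1), (Wes, 40, Tai, Nova, 16), (Wes, 40, Tai, Nova, 24), (Wes, 40, Tai, Nova, 25), (Wes, 40, Tai, Nova, 7), (Wes, 5, Kim, Alpha, 1), (Wes, 5, Kim, Alpha, 16), (Wes, 5, Kim, Alpha, 24), (Wes, 5, Kim, Alpha, 25), (Wes, 5, Kim, Alpha, 7)}
σ[aname ≠ Wes]: keep tuples satisfying aname ≠ Wes → {(Bo, 24, Pat, Omega, 15), (Bo, 24, Pat, Omega, 25), (Bo, 24, Pat, Omega, 30), (Bo, 26, Fay, Helix, 15), (Bo, 26, Fay, Helix, 25), (Bo, 26, Fay, Helix, 30), (Bo, 33, Ada, Atlas, 15), (Bo, 33, Ada, Atlas, 25), (Bo, 33, Ada, Atlas, 30), (Bo, 39, Ola, Argo, 15), (Bo, 39, Ola, Argo, 25), (Bo, 39, Ola, Argo, 30), (Wes, 17, Jo, Alpha, 1), (Wes, 17, Jo, Alpha, 16), (Wes, 17, Jo, Alpha, 24), (Wes, 17, Jo, Alpha, 25), (Wes, 17, Jo, Alpha, 7), (Wes, 40, Tai, Nova, 1), (Wes, 40, Tai, Nova, 16), (Wes, 40, Tai, Nova, 24), (Wes, 40, Tai, Nova, 25), (Wes, 40, Tai, Nova, 7), (Wes, 5, Kim, Alpha, 1), (Wes, 5, Kim, Alpha, 16), (Wes, 5, Kim, Alpha, 24), (Wes, 5, Kim, Alpha, 25), (Wes, 5, Kim, Alpha, 7)}
π_{title, mname, aname} gives {(Alpha, Wes, Jo), (Alpha, Wes, Kim), (Argo, Bo, Ola), (Atlas, Bo, Ada), (Helix, Bo, Fay), (Nova, Wes, Tai), (Omega, Bo, Pat)} (20 duplicate(s) eliminated).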